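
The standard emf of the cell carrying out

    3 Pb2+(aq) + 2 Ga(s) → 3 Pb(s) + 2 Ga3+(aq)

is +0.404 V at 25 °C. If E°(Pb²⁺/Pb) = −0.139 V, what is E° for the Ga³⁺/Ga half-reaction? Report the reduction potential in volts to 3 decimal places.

In the reaction as written the Pb²⁺/Pb couple is reduced (cathode) and Ga³⁺/Ga is oxidized (anode), so E°cell = E°(Pb²⁺/Pb) − E°(Ga³⁺/Ga).
E°(Ga³⁺/Ga) = E°(cathode) − E°cell = −0.139 − (+0.404) = −0.543 V.

−0.543 V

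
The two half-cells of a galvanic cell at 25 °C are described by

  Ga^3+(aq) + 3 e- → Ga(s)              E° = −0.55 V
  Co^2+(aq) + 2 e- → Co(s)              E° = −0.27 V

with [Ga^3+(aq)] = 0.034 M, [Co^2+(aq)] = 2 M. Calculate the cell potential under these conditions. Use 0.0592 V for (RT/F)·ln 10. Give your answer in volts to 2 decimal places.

+0.32 V

The Co²⁺/Co couple has the more positive E°, so it is the cathode; Ga³⁺/Ga is the anode.
E°cell = −0.27 − (−0.55) = +0.28 V, with n = 6 electrons transferred.
The balanced reaction is 3 Co^2+(aq) + 2 Ga(s) → 3 Co(s) + 2 Ga^3+(aq), so Q = [Ga^3+(aq)]^2 / [Co^2+(aq)]^3 = 0.000145 and log Q = −3.840.
E = E° − (0.0592/n)·log Q = +0.28 − (0.0592/6)(−3.840) = +0.32 V.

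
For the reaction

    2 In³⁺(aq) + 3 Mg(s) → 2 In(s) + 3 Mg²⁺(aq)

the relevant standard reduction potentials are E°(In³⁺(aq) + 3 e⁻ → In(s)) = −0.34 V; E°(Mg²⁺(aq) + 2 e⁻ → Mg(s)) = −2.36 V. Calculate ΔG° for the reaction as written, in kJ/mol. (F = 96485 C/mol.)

−1169 kJ/mol

In the reaction as written In³⁺(aq) is reduced, so the In³⁺/In couple is the cathode and Mg²⁺/Mg is the anode.
E°cell = −0.34 − (−2.36) = +2.02 V; balancing electrons gives n = 6.
ΔG° = −nFE°cell = −(6)(96485)(+2.02) J/mol = −1169 kJ/mol.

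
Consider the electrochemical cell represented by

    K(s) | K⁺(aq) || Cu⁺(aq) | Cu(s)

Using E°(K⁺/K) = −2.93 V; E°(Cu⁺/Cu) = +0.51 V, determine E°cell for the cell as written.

By convention the left-hand electrode in cell notation is the anode (oxidation) and the right-hand electrode is the cathode (reduction).
E°cell = E°(right) − E°(left) = +0.51 − (−2.93) = +3.44 V.

+3.44 V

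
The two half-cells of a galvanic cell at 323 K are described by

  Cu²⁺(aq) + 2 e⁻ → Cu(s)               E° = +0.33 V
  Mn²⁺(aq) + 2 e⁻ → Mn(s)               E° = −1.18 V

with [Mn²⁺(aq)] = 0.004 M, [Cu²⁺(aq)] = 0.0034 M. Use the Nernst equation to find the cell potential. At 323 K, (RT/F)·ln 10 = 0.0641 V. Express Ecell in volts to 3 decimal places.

+1.508 V

Since E°(Cu²⁺/Cu) > E°(Mn²⁺/Mn), Cu²⁺/Cu serves as the cathode.
E°cell = +0.33 − (−1.18) = +1.51 V, with n = 2 electrons transferred.
For the overall reaction Cu²⁺(aq) + Mn(s) → Cu(s) + Mn²⁺(aq), Q = [Mn²⁺(aq)] / [Cu²⁺(aq)] = 1.18, giving log Q = 0.071.
E = E° − (0.0641/n)·log Q = +1.51 − (0.0641/2)(0.071) = +1.508 V.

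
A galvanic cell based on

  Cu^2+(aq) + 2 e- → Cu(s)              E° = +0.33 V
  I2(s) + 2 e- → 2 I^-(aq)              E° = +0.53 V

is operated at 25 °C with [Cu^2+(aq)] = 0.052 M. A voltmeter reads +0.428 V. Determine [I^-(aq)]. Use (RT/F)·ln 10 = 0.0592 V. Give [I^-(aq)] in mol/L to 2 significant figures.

0.00062 M

I₂/I⁻ is the cathode (higher E°); E°cell = +0.53 − (+0.33) = +0.20 V with n = 2.
Since E = E° − (0.0592/n)·log Q, log Q = n(E° − E)/0.0592 = −7.703.
Balancing electrons gives I2(s) + Cu(s) → 2 I^-(aq) + Cu^2+(aq); thus Q = [I^-(aq)]^2·[Cu^2+(aq)].
Isolating [I^-(aq)] in Q = 10^{−7.703} yields log [I^-(aq)] = −3.210, i.e. 0.00062 M.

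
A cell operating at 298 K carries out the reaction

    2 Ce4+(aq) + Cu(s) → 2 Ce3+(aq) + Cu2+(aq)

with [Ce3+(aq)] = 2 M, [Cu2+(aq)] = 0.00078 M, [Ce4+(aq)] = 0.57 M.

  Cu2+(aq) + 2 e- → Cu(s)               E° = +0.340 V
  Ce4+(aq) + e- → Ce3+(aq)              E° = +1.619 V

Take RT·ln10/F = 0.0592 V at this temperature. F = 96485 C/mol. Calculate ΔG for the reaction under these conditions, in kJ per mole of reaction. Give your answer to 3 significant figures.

−258 kJ/mol

The standard cell potential is +1.619 − (+0.340) = +1.279 V, with n = 2 electrons in the balanced equation.
The reaction quotient is ([Ce3+(aq)]^2·[Cu2+(aq)]) / [Ce4+(aq)]^2 = 0.0096; by Nernst, E = +1.279 − (0.0592/2)(−2.018) = +1.3387 V.
ΔG = −nFE = −(2)(96485)(+1.3387) J/mol = −258 kJ/mol.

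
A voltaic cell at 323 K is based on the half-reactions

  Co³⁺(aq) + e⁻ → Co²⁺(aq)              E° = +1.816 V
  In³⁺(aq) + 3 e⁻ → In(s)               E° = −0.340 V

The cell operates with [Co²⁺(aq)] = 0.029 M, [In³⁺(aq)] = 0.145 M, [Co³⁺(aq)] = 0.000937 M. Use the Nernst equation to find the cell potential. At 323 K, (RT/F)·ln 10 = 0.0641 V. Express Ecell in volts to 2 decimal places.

The Co³⁺/Co²⁺ couple has the more positive E°, so it is the cathode; In³⁺/In is the anode.
The standard potential is +1.816 − (−0.340) = +2.156 V and the balanced reaction transfers n = 3 electrons.
For the overall reaction 3 Co³⁺(aq) + In(s) → 3 Co²⁺(aq) + In³⁺(aq), Q = ([Co²⁺(aq)]^3·[In³⁺(aq)]) / [Co³⁺(aq)]^3 = 4.3×10^3, giving log Q = 3.633.
E = E° − (0.0641/n)·log Q = +2.156 − (0.0641/3)(3.633) = +2.08 V.

+2.08 V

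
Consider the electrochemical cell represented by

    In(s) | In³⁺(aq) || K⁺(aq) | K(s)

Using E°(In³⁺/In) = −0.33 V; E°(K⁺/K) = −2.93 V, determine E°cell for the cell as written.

−2.60 V

By convention the left-hand electrode in cell notation is the anode (oxidation) and the right-hand electrode is the cathode (reduction).
E°cell = E°(right) − E°(left) = −2.93 − (−0.33) = −2.60 V.
The negative sign shows that, as written, the cell would require an external voltage to drive the reaction.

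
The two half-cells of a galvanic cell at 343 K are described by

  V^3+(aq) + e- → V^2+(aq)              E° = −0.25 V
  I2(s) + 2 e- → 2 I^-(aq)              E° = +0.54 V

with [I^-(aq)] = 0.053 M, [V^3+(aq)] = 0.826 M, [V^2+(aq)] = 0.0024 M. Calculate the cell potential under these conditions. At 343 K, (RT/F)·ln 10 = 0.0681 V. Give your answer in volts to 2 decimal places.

+0.70 V

Since E°(I₂/I⁻) > E°(V³⁺/V²⁺), I₂/I⁻ serves as the cathode.
The standard potential is +0.54 − (−0.25) = +0.79 V and the balanced reaction transfers n = 2 electrons.
For the overall reaction I2(s) + 2 V^2+(aq) → 2 I^-(aq) + 2 V^3+(aq), Q = ([I^-(aq)]^2·[V^3+(aq)]^2) / [V^2+(aq)]^2 = 333, giving log Q = 2.522.
E = E° − (0.0681/n)·log Q = +0.79 − (0.0681/2)(2.522) = +0.70 V.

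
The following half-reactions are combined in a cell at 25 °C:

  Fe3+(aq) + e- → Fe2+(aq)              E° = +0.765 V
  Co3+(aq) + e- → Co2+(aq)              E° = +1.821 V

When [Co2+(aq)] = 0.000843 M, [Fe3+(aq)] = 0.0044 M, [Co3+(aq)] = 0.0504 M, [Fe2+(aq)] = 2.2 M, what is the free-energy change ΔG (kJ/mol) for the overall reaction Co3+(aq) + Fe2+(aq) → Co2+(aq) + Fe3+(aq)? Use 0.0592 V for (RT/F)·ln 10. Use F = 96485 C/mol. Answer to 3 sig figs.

With Co³⁺/Co²⁺ reduced at the cathode, E°cell = +1.821 − (+0.765) = +1.056 V and n = 1.
Q = ([Co2+(aq)]·[Fe3+(aq)]) / ([Co3+(aq)]·[Fe2+(aq)]) = 3.35×10^−5, so log Q = −4.476 and E = +1.056 − (0.0592/1)(−4.476) = +1.3210 V.
Then ΔG = −nFE = −1 × 96485 × +1.3210 J/mol = −127 kJ/mol.

−127 kJ/mol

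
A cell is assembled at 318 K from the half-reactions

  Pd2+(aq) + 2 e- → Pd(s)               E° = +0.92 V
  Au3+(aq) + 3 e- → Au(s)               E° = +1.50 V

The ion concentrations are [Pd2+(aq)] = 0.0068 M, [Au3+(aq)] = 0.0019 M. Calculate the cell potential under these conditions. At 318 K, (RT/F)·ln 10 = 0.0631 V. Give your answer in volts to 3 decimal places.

+0.591 V

The Au³⁺/Au couple has the more positive E°, so it is the cathode; Pd²⁺/Pd is the anode.
E°cell = +1.50 − (+0.92) = +0.58 V, with n = 6 electrons transferred.
The balanced reaction is 2 Au3+(aq) + 3 Pd(s) → 2 Au(s) + 3 Pd2+(aq), so Q = [Pd2+(aq)]^3 / [Au3+(aq)]^2 = 0.0871 and log Q = −1.060.
E = E° − (0.0631/n)·log Q = +0.58 − (0.0631/6)(−1.060) = +0.591 V.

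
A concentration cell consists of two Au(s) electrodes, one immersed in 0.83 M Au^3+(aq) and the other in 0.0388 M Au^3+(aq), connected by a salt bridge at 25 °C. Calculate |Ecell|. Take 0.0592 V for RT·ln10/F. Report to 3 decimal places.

0.026 V

For a concentration cell E°cell = 0, since both electrodes use the same couple.
The compartment with the higher Au^3+(aq) concentration (0.83 M) acts as the cathode; ions are reduced there and produced at the dilute (0.0388 M) anode.
With n = 3, Ecell = −(0.0592/3)·log([dilute]/[conc]) = −(0.0592/3)·log(0.0388/0.83) = +0.026 V.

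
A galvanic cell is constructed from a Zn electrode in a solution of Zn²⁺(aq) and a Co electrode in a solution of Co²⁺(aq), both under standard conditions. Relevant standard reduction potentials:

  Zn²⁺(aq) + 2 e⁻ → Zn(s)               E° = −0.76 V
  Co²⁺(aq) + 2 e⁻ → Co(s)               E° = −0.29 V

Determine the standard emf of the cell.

The Co²⁺/Co couple has the higher E°, so Co ion is reduced (cathode) and Zn is oxidized (anode).
E°cell = E°(cathode) − E°(anode) = −0.29 − (−0.76) = +0.47 V.

+0.47 V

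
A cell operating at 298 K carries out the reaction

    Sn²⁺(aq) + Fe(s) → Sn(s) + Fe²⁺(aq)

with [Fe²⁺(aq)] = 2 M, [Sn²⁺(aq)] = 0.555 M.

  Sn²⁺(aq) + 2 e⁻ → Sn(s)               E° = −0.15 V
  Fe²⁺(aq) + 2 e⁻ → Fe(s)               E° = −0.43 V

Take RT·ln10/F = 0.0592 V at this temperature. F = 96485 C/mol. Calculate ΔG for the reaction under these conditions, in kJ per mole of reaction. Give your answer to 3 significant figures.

−50.8 kJ/mol

E°cell = −0.15 − (−0.43) = +0.28 V; the balanced reaction transfers n = 2 electrons.
Q = [Fe²⁺(aq)] / [Sn²⁺(aq)] = 3.6, so log Q = 0.557 and E = +0.28 − (0.0592/2)(0.557) = +0.2635 V.
Then ΔG = −nFE = −2 × 96485 × +0.2635 J/mol = −50.8 kJ/mol.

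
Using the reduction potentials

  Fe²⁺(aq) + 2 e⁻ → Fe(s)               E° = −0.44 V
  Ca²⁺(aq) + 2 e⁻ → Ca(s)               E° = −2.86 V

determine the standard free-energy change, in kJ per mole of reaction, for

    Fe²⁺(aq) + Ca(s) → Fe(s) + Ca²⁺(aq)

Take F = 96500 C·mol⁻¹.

In the reaction as written Fe²⁺(aq) is reduced, so the Fe²⁺/Fe couple is the cathode and Ca²⁺/Ca is the anode.
E°cell = −0.44 − (−2.86) = +2.42 V; balancing electrons gives n = 2.
ΔG° = −nFE°cell = −(2)(96500)(+2.42) J/mol = −467 kJ/mol.

−467 kJ/mol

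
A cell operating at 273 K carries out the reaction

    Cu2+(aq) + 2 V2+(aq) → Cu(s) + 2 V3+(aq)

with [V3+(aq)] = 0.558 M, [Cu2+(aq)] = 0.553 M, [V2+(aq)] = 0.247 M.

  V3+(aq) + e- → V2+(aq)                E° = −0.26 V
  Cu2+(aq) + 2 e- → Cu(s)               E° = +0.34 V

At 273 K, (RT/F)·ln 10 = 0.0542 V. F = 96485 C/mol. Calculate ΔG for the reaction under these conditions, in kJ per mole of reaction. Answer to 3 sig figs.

With Cu²⁺/Cu reduced at the cathode, E°cell = +0.34 − (−0.26) = +0.60 V and n = 2.
Here Q = [V3+(aq)]^2 / ([Cu2+(aq)]·[V2+(aq)]^2) = 9.23 (log Q = 0.965), giving E = +0.60 − (0.0542/2)·(0.965) = +0.5738 V.
ΔG = −nFE = −(2)(96485)(+0.5738) J/mol = −111 kJ/mol.

−111 kJ/mol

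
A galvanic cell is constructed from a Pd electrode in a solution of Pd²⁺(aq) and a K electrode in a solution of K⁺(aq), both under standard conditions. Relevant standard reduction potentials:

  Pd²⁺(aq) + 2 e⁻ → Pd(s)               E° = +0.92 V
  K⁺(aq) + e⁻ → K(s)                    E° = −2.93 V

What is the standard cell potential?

+3.85 V

Of the two couples in this cell, the one with the more positive reduction potential is reduced at the cathode: here that is Pd²⁺/Pd (+0.92 V); K⁺/K (−2.93 V) is the anode.
E°cell = E°(cathode) − E°(anode) = +0.92 − (−2.93) = +3.85 V.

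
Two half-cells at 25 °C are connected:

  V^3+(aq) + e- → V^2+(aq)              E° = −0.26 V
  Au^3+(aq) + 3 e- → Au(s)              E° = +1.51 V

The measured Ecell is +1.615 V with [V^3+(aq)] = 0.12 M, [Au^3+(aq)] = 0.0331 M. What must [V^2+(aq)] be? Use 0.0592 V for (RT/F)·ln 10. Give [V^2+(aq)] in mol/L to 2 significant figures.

0.00090 M

With Au³⁺/Au at the cathode and V³⁺/V²⁺ at the anode, E°cell = +1.51 − (−0.26) = +1.77 V (n = 3).
Since E = E° − (0.0592/n)·log Q, log Q = n(E° − E)/0.0592 = 7.855.
For Au^3+(aq) + 3 V^2+(aq) → Au(s) + 3 V^3+(aq), the reaction quotient is Q = [V^3+(aq)]^3 / ([Au^3+(aq)]·[V^2+(aq)]^3).
Isolating [V^2+(aq)] in Q = 10^{7.855} yields log [V^2+(aq)] = −3.046, i.e. 0.00090 M.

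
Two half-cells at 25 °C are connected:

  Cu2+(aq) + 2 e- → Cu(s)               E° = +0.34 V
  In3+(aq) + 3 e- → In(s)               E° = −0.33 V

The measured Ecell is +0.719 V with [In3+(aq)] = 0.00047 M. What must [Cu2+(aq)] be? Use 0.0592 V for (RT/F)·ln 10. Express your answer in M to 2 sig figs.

With Cu²⁺/Cu at the cathode and In³⁺/In at the anode, E°cell = +0.34 − (−0.33) = +0.67 V (n = 6).
From the Nernst equation, log Q = n(E° − E)/0.0592 = 6·(+0.67 − (+0.719))/0.0592 = −4.966.
For 3 Cu2+(aq) + 2 In(s) → 3 Cu(s) + 2 In3+(aq), the reaction quotient is Q = [In3+(aq)]^2 / [Cu2+(aq)]^3.
Isolating [Cu2+(aq)] in Q = 10^{−4.966} yields log [Cu2+(aq)] = −0.563, i.e. 0.27 M.

0.27 M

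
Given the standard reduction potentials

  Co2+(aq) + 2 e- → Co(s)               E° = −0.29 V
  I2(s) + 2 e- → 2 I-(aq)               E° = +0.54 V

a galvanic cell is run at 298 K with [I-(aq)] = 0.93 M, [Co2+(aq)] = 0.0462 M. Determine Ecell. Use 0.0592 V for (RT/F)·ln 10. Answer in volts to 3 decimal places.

+0.871 V

The I₂/I⁻ couple has the more positive E°, so it is the cathode; Co²⁺/Co is the anode.
E°cell = +0.54 − (−0.29) = +0.83 V, with n = 2 electrons transferred.
For the overall reaction I2(s) + Co(s) → 2 I-(aq) + Co2+(aq), Q = [I-(aq)]^2·[Co2+(aq)] = 0.04, giving log Q = −1.398.
E = E° − (0.0592/n)·log Q = +0.83 − (0.0592/2)(−1.398) = +0.871 V.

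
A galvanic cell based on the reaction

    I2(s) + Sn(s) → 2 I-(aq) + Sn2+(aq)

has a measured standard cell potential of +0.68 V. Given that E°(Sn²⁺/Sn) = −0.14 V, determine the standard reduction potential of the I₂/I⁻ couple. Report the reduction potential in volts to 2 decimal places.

In the reaction as written the I₂/I⁻ couple is reduced (cathode) and Sn²⁺/Sn is oxidized (anode), so E°cell = E°(I₂/I⁻) − E°(Sn²⁺/Sn).
E°(I₂/I⁻) = E°cell + E°(anode) = +0.68 + (−0.14) = +0.54 V.

+0.54 V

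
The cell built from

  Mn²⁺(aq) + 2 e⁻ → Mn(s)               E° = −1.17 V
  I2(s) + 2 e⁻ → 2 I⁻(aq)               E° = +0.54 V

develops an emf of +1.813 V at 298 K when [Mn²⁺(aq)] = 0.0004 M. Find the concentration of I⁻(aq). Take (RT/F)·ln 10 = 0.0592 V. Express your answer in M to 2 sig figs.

I₂/I⁻ is the cathode (higher E°); E°cell = +0.54 − (−1.17) = +1.71 V with n = 2.
From the Nernst equation, log Q = n(E° − E)/0.0592 = 2·(+1.71 − (+1.813))/0.0592 = −3.480.
For I2(s) + Mn(s) → 2 I⁻(aq) + Mn²⁺(aq), the reaction quotient is Q = [I⁻(aq)]^2·[Mn²⁺(aq)].
Solving for the unknown gives log [I⁻(aq)] = −0.041, so [I⁻(aq)] ≈ 0.91 M.

0.91 M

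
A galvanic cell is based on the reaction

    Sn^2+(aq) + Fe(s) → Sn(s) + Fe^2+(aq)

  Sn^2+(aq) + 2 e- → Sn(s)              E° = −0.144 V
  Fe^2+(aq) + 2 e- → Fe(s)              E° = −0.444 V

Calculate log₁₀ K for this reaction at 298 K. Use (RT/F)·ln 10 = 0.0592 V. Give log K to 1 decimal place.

log K = 10.1

The Sn²⁺/Sn couple is reduced (cathode); E°cell = −0.144 − (−0.444) = +0.300 V with n = 2.
At equilibrium E = 0, so log K = nE°cell / 0.0592 = (2)(+0.300) / 0.0592 = 10.1.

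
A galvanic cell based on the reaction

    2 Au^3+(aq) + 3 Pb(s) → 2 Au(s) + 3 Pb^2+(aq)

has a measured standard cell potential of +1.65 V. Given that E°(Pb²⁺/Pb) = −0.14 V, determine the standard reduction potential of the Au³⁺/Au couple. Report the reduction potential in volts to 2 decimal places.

In the reaction as written the Au³⁺/Au couple is reduced (cathode) and Pb²⁺/Pb is oxidized (anode), so E°cell = E°(Au³⁺/Au) − E°(Pb²⁺/Pb).
E°(Au³⁺/Au) = E°cell + E°(anode) = +1.65 + (−0.14) = +1.51 V.

+1.51 V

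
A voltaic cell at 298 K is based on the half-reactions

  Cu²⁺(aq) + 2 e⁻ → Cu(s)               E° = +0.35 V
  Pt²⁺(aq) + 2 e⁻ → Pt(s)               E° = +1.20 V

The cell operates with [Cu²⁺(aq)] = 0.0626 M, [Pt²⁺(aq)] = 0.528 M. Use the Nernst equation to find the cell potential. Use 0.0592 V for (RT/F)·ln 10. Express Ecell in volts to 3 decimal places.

Pt²⁺/Pt is reduced (cathode, E° = +1.20 V) and Cu²⁺/Cu is oxidized (anode).
The standard potential is +1.20 − (+0.35) = +0.85 V and the balanced reaction transfers n = 2 electrons.
For the overall reaction Pt²⁺(aq) + Cu(s) → Pt(s) + Cu²⁺(aq), Q = [Cu²⁺(aq)] / [Pt²⁺(aq)] = 0.119, giving log Q = −0.926.
Applying E = E° − (RT ln10/nF)·log Q gives +0.85 − (0.0592/2)(−0.926) = +0.877 V.

+0.877 V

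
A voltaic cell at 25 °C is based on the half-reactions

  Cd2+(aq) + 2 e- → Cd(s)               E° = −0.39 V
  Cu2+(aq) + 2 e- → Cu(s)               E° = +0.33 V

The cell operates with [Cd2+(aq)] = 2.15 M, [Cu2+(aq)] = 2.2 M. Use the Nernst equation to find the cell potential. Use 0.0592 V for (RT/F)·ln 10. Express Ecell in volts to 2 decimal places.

+0.72 V

Cu²⁺/Cu is reduced (cathode, E° = +0.33 V) and Cd²⁺/Cd is oxidized (anode).
E°cell = +0.33 − (−0.39) = +0.72 V, with n = 2 electrons transferred.
For the overall reaction Cu2+(aq) + Cd(s) → Cu(s) + Cd2+(aq), Q = [Cd2+(aq)] / [Cu2+(aq)] = 0.977, giving log Q = −0.010.
Applying E = E° − (RT ln10/nF)·log Q gives +0.72 − (0.0592/2)(−0.010) = +0.72 V.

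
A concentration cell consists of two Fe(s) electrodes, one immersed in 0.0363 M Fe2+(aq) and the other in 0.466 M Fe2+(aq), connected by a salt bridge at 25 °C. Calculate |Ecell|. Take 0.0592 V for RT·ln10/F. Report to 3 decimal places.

For a concentration cell E°cell = 0, since both electrodes use the same couple.
The compartment with the higher Fe2+(aq) concentration (0.466 M) acts as the cathode; ions are reduced there and produced at the dilute (0.0363 M) anode.
With n = 2, Ecell = −(0.0592/2)·log([dilute]/[conc]) = −(0.0592/2)·log(0.0363/0.466) = +0.033 V.

0.033 V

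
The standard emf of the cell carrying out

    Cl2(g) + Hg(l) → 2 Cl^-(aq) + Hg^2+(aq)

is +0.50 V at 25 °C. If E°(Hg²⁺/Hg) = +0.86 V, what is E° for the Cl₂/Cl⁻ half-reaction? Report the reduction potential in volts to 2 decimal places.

+1.36 V

In the reaction as written the Cl₂/Cl⁻ couple is reduced (cathode) and Hg²⁺/Hg is oxidized (anode), so E°cell = E°(Cl₂/Cl⁻) − E°(Hg²⁺/Hg).
E°(Cl₂/Cl⁻) = E°cell + E°(anode) = +0.50 + (+0.86) = +1.36 V.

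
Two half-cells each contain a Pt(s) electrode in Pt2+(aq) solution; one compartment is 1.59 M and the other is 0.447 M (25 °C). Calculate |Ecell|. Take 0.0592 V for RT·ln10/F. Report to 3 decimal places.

For a concentration cell E°cell = 0, since both electrodes use the same couple.
The compartment with the higher Pt2+(aq) concentration (1.59 M) acts as the cathode; ions are reduced there and produced at the dilute (0.447 M) anode.
With n = 2, Ecell = −(0.0592/2)·log([dilute]/[conc]) = −(0.0592/2)·log(0.447/1.59) = +0.016 V.

0.016 V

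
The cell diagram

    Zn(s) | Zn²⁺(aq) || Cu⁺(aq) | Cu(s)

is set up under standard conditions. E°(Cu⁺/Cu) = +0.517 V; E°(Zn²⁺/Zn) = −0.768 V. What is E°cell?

+1.285 V

By convention the left-hand electrode in cell notation is the anode (oxidation) and the right-hand electrode is the cathode (reduction).
E°cell = E°(right) − E°(left) = +0.517 − (−0.768) = +1.285 V.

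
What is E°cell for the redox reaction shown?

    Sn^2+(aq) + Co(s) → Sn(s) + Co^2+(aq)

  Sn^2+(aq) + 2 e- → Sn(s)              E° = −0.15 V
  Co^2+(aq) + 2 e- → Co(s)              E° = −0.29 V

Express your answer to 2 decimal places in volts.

Sn^2+(aq) gains electrons, so the Sn²⁺/Sn couple is the cathode; the Co²⁺/Co couple is the anode.
E°cell = E°(cathode) − E°(anode) = −0.15 − (−0.29) = +0.14 V.

+0.14 V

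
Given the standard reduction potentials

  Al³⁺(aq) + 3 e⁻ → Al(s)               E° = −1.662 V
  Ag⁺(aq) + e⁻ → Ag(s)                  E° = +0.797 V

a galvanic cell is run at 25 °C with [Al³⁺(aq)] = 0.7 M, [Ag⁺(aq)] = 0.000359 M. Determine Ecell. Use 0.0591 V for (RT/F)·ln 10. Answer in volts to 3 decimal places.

+2.258 V

Since E°(Ag⁺/Ag) > E°(Al³⁺/Al), Ag⁺/Ag serves as the cathode.
The standard potential is +0.797 − (−1.662) = +2.459 V and the balanced reaction transfers n = 3 electrons.
For the overall reaction 3 Ag⁺(aq) + Al(s) → 3 Ag(s) + Al³⁺(aq), Q = [Al³⁺(aq)] / [Ag⁺(aq)]^3 = 1.51×10^10, giving log Q = 10.180.
E = E° − (0.0591/n)·log Q = +2.459 − (0.0591/3)(10.180) = +2.258 V.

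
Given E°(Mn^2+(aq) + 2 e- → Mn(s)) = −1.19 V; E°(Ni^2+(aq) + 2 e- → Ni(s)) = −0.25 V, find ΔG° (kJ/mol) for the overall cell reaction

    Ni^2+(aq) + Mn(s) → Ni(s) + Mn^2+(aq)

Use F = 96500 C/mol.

In the reaction as written Ni^2+(aq) is reduced, so the Ni²⁺/Ni couple is the cathode and Mn²⁺/Mn is the anode.
E°cell = −0.25 − (−1.19) = +0.94 V; balancing electrons gives n = 2.
ΔG° = −nFE°cell = −(2)(96500)(+0.94) J/mol = −181 kJ/mol.

−181 kJ/mol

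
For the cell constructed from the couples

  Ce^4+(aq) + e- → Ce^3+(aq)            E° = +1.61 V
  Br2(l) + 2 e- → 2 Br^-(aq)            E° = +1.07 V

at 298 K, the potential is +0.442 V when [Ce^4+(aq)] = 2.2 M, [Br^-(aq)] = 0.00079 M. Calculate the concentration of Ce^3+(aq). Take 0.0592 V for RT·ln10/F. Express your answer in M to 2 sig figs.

0.079 M

Ce⁴⁺/Ce³⁺ is the cathode (higher E°); E°cell = +1.61 − (+1.07) = +0.54 V with n = 2.
Since E = E° − (0.0592/n)·log Q, log Q = n(E° − E)/0.0592 = 3.311.
The balanced reaction is 2 Ce^4+(aq) + 2 Br^-(aq) → 2 Ce^3+(aq) + Br2(l), so Q = [Ce^3+(aq)]^2 / ([Ce^4+(aq)]^2·[Br^-(aq)]^2).
Substituting the known concentrations and solving, log [Ce^3+(aq)] = −1.104 and [Ce^3+(aq)] = 0.079 M.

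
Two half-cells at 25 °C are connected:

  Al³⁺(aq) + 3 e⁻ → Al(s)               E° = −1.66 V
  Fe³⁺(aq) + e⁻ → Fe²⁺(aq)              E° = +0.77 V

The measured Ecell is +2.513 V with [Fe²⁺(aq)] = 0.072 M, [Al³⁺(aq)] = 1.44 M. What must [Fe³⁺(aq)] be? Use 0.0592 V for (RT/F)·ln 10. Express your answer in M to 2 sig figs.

Fe³⁺/Fe²⁺ is the cathode (higher E°); E°cell = +0.77 − (−1.66) = +2.43 V with n = 3.
From the Nernst equation, log Q = n(E° − E)/0.0592 = 3·(+2.43 − (+2.513))/0.0592 = −4.206.
For 3 Fe³⁺(aq) + Al(s) → 3 Fe²⁺(aq) + Al³⁺(aq), the reaction quotient is Q = ([Fe²⁺(aq)]^3·[Al³⁺(aq)]) / [Fe³⁺(aq)]^3.
Substituting the known concentrations and solving, log [Fe³⁺(aq)] = 0.312 and [Fe³⁺(aq)] = 2.1 M.

2.1 M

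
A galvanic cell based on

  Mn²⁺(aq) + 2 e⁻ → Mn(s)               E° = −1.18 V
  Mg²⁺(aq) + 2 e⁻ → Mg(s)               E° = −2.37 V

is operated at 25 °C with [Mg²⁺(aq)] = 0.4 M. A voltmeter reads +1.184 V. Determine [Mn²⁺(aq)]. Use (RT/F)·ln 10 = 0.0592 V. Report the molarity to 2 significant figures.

The Mn²⁺/Mn couple has the larger reduction potential, so it is the cathode: E°cell = −1.18 − (−2.37) = +1.19 V and n = 2.
Since E = E° − (0.0592/n)·log Q, log Q = n(E° − E)/0.0592 = 0.203.
For Mn²⁺(aq) + Mg(s) → Mn(s) + Mg²⁺(aq), the reaction quotient is Q = [Mg²⁺(aq)] / [Mn²⁺(aq)].
Substituting the known concentrations and solving, log [Mn²⁺(aq)] = −0.601 and [Mn²⁺(aq)] = 0.25 M.

0.25 M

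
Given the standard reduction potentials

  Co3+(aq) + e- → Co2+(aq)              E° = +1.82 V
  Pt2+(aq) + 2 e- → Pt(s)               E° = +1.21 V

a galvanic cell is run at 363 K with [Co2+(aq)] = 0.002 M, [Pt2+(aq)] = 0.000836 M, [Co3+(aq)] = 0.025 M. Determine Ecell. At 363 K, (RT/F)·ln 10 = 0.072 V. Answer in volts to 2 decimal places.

+0.80 V

Since E°(Co³⁺/Co²⁺) > E°(Pt²⁺/Pt), Co³⁺/Co²⁺ serves as the cathode.
The standard potential is +1.82 − (+1.21) = +0.61 V and the balanced reaction transfers n = 2 electrons.
For the overall reaction 2 Co3+(aq) + Pt(s) → 2 Co2+(aq) + Pt2+(aq), Q = ([Co2+(aq)]^2·[Pt2+(aq)]) / [Co3+(aq)]^2 = 5.35×10^−6, giving log Q = −5.272.
E = E° − (0.072/n)·log Q = +0.61 − (0.072/2)(−5.272) = +0.80 V.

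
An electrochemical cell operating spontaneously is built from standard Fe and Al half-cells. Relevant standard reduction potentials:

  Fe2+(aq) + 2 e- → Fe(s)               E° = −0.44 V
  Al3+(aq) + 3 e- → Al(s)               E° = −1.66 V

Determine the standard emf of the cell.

The Fe²⁺/Fe couple has the higher E°, so Fe ion is reduced (cathode) and Al is oxidized (anode).
E°cell = E°(cathode) − E°(anode) = −0.44 − (−1.66) = +1.22 V.

+1.22 V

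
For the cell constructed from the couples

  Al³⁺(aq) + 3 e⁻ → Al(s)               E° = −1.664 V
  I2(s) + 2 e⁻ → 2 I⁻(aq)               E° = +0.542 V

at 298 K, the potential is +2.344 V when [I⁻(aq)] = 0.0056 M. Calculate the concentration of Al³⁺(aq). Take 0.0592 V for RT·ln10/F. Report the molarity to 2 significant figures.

The I₂/I⁻ couple has the larger reduction potential, so it is the cathode: E°cell = +0.542 − (−1.664) = +2.206 V and n = 6.
From the Nernst equation, log Q = n(E° − E)/0.0592 = 6·(+2.206 − (+2.344))/0.0592 = −13.986.
Balancing electrons gives 3 I2(s) + 2 Al(s) → 6 I⁻(aq) + 2 Al³⁺(aq); thus Q = [I⁻(aq)]^6·[Al³⁺(aq)]^2.
Isolating [Al³⁺(aq)] in Q = 10^{−13.986} yields log [Al³⁺(aq)] = −0.238, i.e. 0.58 M.

0.58 M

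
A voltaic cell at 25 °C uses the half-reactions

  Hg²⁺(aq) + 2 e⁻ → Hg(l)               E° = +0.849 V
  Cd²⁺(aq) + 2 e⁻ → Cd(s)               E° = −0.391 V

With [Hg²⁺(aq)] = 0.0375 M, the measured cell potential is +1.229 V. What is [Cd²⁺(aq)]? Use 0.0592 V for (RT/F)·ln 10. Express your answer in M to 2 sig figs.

Hg²⁺/Hg is the cathode (higher E°); E°cell = +0.849 − (−0.391) = +1.240 V with n = 2.
From the Nernst equation, log Q = n(E° − E)/0.0592 = 2·(+1.240 − (+1.229))/0.0592 = 0.372.
Balancing electrons gives Hg²⁺(aq) + Cd(s) → Hg(l) + Cd²⁺(aq); thus Q = [Cd²⁺(aq)] / [Hg²⁺(aq)].
Solving for the unknown gives log [Cd²⁺(aq)] = −1.054, so [Cd²⁺(aq)] ≈ 0.088 M.

0.088 M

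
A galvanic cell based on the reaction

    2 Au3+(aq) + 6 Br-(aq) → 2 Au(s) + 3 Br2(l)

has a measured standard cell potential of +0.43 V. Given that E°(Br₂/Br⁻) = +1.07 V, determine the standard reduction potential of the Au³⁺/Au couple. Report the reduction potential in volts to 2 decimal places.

+1.50 V

In the reaction as written the Au³⁺/Au couple is reduced (cathode) and Br₂/Br⁻ is oxidized (anode), so E°cell = E°(Au³⁺/Au) − E°(Br₂/Br⁻).
E°(Au³⁺/Au) = E°cell + E°(anode) = +0.43 + (+1.07) = +1.50 V.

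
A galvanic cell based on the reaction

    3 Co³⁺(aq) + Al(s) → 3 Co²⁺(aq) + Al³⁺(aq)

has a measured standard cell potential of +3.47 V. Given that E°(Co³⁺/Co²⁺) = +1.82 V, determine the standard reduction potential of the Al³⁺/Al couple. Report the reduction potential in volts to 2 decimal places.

In the reaction as written the Co³⁺/Co²⁺ couple is reduced (cathode) and Al³⁺/Al is oxidized (anode), so E°cell = E°(Co³⁺/Co²⁺) − E°(Al³⁺/Al).
E°(Al³⁺/Al) = E°(cathode) − E°cell = +1.82 − (+3.47) = −1.65 V.

−1.65 V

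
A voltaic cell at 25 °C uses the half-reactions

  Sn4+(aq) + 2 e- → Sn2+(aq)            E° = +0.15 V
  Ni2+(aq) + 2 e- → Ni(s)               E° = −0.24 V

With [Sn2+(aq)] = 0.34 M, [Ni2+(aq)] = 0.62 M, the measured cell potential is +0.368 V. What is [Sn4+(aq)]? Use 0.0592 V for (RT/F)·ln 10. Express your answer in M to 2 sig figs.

0.038 M

The Sn⁴⁺/Sn²⁺ couple has the larger reduction potential, so it is the cathode: E°cell = +0.15 − (−0.24) = +0.39 V and n = 2.
Since E = E° − (0.0592/n)·log Q, log Q = n(E° − E)/0.0592 = 0.743.
Balancing electrons gives Sn4+(aq) + Ni(s) → Sn2+(aq) + Ni2+(aq); thus Q = ([Sn2+(aq)]·[Ni2+(aq)]) / [Sn4+(aq)].
Isolating [Sn4+(aq)] in Q = 10^{0.743} yields log [Sn4+(aq)] = −1.419, i.e. 0.038 M.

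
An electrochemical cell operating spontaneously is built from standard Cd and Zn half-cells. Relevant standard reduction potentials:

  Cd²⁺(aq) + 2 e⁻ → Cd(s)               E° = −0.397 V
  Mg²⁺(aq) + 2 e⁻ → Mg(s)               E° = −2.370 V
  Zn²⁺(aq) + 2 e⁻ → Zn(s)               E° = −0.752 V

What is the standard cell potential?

+0.355 V

The Cd²⁺/Cd couple has the higher E°, so Cd ion is reduced (cathode) and Zn is oxidized (anode).
E°cell = E°(cathode) − E°(anode) = −0.397 − (−0.752) = +0.355 V.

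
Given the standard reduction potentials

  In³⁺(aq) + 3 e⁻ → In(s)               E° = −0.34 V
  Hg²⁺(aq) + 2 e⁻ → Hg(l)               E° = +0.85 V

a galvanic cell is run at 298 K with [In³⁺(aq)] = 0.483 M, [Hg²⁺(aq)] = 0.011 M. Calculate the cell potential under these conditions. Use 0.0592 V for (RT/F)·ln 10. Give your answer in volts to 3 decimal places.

The Hg²⁺/Hg couple has the more positive E°, so it is the cathode; In³⁺/In is the anode.
E°cell = E°cat − E°an = +0.85 − (−0.34) = +1.19 V; n = 6.
The balanced reaction is 3 Hg²⁺(aq) + 2 In(s) → 3 Hg(l) + 2 In³⁺(aq), so Q = [In³⁺(aq)]^2 / [Hg²⁺(aq)]^3 = 1.75×10^5 and log Q = 5.244.
Applying E = E° − (RT ln10/nF)·log Q gives +1.19 − (0.0592/6)(5.244) = +1.138 V.

+1.138 V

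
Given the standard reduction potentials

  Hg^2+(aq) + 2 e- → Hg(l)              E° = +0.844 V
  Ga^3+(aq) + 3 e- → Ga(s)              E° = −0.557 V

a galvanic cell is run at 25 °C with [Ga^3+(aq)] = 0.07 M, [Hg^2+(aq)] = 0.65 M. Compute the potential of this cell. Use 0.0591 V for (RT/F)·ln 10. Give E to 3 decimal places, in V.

Hg²⁺/Hg is reduced (cathode, E° = +0.844 V) and Ga³⁺/Ga is oxidized (anode).
E°cell = +0.844 − (−0.557) = +1.401 V, with n = 6 electrons transferred.
For the overall reaction 3 Hg^2+(aq) + 2 Ga(s) → 3 Hg(l) + 2 Ga^3+(aq), Q = [Ga^3+(aq)]^2 / [Hg^2+(aq)]^3 = 0.0178, giving log Q = −1.749.
Applying E = E° − (RT ln10/nF)·log Q gives +1.401 − (0.0591/6)(−1.749) = +1.418 V.

+1.418 V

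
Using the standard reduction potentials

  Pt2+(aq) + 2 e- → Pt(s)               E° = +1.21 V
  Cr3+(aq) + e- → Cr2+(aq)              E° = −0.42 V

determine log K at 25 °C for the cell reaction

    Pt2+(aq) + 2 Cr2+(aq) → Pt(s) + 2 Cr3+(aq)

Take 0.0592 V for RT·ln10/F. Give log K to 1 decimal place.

The Pt²⁺/Pt couple is reduced (cathode); E°cell = +1.21 − (−0.42) = +1.63 V with n = 2.
At equilibrium E = 0, so log K = nE°cell / 0.0592 = (2)(+1.63) / 0.0592 = 55.1.

log K = 55.1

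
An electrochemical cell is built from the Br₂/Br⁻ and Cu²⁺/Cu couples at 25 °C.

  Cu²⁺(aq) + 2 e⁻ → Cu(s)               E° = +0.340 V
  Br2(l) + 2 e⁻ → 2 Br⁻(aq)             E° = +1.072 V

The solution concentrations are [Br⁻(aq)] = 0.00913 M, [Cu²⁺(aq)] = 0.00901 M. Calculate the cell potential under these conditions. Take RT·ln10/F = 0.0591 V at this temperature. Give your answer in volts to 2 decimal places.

Br₂/Br⁻ is reduced (cathode, E° = +1.072 V) and Cu²⁺/Cu is oxidized (anode).
E°cell = E°cat − E°an = +1.072 − (+0.340) = +0.732 V; n = 2.
For the overall reaction Br2(l) + Cu(s) → 2 Br⁻(aq) + Cu²⁺(aq), Q = [Br⁻(aq)]^2·[Cu²⁺(aq)] = 7.51×10^−7, giving log Q = −6.124.
E = E° − (0.0591/n)·log Q = +0.732 − (0.0591/2)(−6.124) = +0.91 V.

+0.91 V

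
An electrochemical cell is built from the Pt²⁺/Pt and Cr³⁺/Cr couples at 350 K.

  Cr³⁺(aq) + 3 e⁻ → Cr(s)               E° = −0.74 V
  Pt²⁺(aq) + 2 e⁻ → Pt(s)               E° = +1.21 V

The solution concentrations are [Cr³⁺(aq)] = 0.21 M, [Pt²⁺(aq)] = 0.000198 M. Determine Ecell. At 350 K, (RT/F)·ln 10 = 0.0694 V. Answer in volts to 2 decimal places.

+1.84 V

Pt²⁺/Pt is reduced (cathode, E° = +1.21 V) and Cr³⁺/Cr is oxidized (anode).
E°cell = E°cat − E°an = +1.21 − (−0.74) = +1.95 V; n = 6.
The balanced reaction is 3 Pt²⁺(aq) + 2 Cr(s) → 3 Pt(s) + 2 Cr³⁺(aq), so Q = [Cr³⁺(aq)]^2 / [Pt²⁺(aq)]^3 = 5.68×10^9 and log Q = 9.754.
Applying E = E° − (RT ln10/nF)·log Q gives +1.95 − (0.0694/6)(9.754) = +1.84 V.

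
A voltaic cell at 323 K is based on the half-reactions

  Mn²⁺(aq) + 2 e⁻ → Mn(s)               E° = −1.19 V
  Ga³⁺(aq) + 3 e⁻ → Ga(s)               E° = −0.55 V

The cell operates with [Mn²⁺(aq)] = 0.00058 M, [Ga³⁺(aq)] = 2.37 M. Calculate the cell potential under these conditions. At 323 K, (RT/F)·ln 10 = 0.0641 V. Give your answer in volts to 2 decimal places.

The Ga³⁺/Ga couple has the more positive E°, so it is the cathode; Mn²⁺/Mn is the anode.
E°cell = −0.55 − (−1.19) = +0.64 V, with n = 6 electrons transferred.
The balanced reaction is 2 Ga³⁺(aq) + 3 Mn(s) → 2 Ga(s) + 3 Mn²⁺(aq), so Q = [Mn²⁺(aq)]^3 / [Ga³⁺(aq)]^2 = 3.47×10^−11 and log Q = −10.459.
Applying E = E° − (RT ln10/nF)·log Q gives +0.64 − (0.0641/6)(−10.459) = +0.75 V.

+0.75 V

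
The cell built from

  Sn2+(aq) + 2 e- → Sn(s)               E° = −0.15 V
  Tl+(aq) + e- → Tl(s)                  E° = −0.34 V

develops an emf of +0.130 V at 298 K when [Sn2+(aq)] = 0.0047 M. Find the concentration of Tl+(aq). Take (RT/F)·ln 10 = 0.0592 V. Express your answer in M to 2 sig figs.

0.71 M

The Sn²⁺/Sn couple has the larger reduction potential, so it is the cathode: E°cell = −0.15 − (−0.34) = +0.19 V and n = 2.
Rearranging E = E° − (0.0592/n)·log Q gives log Q = 2(+0.19 − (+0.130))/0.0592 = 2.027.
Balancing electrons gives Sn2+(aq) + 2 Tl(s) → Sn(s) + 2 Tl+(aq); thus Q = [Tl+(aq)]^2 / [Sn2+(aq)].
Substituting the known concentrations and solving, log [Tl+(aq)] = −0.150 and [Tl+(aq)] = 0.71 M.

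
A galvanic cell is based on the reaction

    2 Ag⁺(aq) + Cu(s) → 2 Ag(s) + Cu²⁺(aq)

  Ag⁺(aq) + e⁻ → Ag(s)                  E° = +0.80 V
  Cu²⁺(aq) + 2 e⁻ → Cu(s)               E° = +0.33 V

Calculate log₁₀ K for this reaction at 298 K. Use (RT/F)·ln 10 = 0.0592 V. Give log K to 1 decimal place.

The Ag⁺/Ag couple is reduced (cathode); E°cell = +0.80 − (+0.33) = +0.47 V with n = 2.
At equilibrium E = 0, so log K = nE°cell / 0.0592 = (2)(+0.47) / 0.0592 = 15.9.

log K = 15.9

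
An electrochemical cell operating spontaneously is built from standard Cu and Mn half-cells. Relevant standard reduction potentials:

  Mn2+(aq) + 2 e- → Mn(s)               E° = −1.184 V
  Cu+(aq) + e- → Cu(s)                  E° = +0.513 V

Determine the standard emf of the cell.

The Cu⁺/Cu couple has the higher E°, so Cu ion is reduced (cathode) and Mn is oxidized (anode).
E°cell = E°(cathode) − E°(anode) = +0.513 − (−1.184) = +1.697 V.

+1.697 V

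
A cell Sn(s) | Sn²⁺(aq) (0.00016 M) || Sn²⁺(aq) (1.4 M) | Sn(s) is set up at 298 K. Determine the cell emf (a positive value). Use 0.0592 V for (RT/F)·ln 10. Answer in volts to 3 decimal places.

For a concentration cell E°cell = 0, since both electrodes use the same couple.
The compartment with the higher Sn²⁺(aq) concentration (1.4 M) acts as the cathode; ions are reduced there and produced at the dilute (0.00016 M) anode.
With n = 2, Ecell = −(0.0592/2)·log([dilute]/[conc]) = −(0.0592/2)·log(0.00016/1.4) = +0.117 V.

0.117 V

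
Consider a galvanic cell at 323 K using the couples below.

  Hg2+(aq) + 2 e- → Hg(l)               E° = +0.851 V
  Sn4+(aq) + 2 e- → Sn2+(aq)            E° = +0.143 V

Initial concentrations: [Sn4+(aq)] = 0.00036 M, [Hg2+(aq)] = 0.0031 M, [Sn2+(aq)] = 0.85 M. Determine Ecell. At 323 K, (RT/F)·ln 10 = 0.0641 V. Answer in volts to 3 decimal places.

The Hg²⁺/Hg couple has the more positive E°, so it is the cathode; Sn⁴⁺/Sn²⁺ is the anode.
The standard potential is +0.851 − (+0.143) = +0.708 V and the balanced reaction transfers n = 2 electrons.
Balancing gives Hg2+(aq) + Sn2+(aq) → Hg(l) + Sn4+(aq); hence Q = [Sn4+(aq)] / ([Hg2+(aq)]·[Sn2+(aq)]) = 0.137 (log Q = −0.864).
E = E° − (0.0641/n)·log Q = +0.708 − (0.0641/2)(−0.864) = +0.736 V.

+0.736 V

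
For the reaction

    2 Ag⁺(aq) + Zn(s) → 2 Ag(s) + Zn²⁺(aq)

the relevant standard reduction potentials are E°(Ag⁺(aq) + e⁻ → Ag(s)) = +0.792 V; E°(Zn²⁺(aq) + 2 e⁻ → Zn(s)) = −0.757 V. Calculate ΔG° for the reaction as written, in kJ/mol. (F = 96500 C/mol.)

In the reaction as written Ag⁺(aq) is reduced, so the Ag⁺/Ag couple is the cathode and Zn²⁺/Zn is the anode.
E°cell = +0.792 − (−0.757) = +1.549 V; balancing electrons gives n = 2.
ΔG° = −nFE°cell = −(2)(96500)(+1.549) J/mol = −299 kJ/mol.

−299 kJ/mol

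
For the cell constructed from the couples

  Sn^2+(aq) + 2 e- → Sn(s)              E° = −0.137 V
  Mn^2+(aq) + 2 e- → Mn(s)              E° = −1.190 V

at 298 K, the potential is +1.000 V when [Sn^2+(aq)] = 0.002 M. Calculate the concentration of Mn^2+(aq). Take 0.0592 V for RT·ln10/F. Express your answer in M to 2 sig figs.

With Sn²⁺/Sn at the cathode and Mn²⁺/Mn at the anode, E°cell = −0.137 − (−1.190) = +1.053 V (n = 2).
From the Nernst equation, log Q = n(E° − E)/0.0592 = 2·(+1.053 − (+1.000))/0.0592 = 1.791.
Balancing electrons gives Sn^2+(aq) + Mn(s) → Sn(s) + Mn^2+(aq); thus Q = [Mn^2+(aq)] / [Sn^2+(aq)].
Isolating [Mn^2+(aq)] in Q = 10^{1.791} yields log [Mn^2+(aq)] = −0.908, i.e. 0.12 M.

0.12 M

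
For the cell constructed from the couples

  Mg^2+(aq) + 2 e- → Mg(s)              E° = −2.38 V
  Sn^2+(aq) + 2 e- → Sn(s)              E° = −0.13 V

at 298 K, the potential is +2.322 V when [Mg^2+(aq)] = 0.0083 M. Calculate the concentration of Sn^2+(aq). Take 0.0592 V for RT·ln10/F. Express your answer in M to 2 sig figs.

The Sn²⁺/Sn couple has the larger reduction potential, so it is the cathode: E°cell = −0.13 − (−2.38) = +2.25 V and n = 2.
Since E = E° − (0.0592/n)·log Q, log Q = n(E° − E)/0.0592 = −2.432.
For Sn^2+(aq) + Mg(s) → Sn(s) + Mg^2+(aq), the reaction quotient is Q = [Mg^2+(aq)] / [Sn^2+(aq)].
Substituting the known concentrations and solving, log [Sn^2+(aq)] = 0.351 and [Sn^2+(aq)] = 2.2 M.

2.2 M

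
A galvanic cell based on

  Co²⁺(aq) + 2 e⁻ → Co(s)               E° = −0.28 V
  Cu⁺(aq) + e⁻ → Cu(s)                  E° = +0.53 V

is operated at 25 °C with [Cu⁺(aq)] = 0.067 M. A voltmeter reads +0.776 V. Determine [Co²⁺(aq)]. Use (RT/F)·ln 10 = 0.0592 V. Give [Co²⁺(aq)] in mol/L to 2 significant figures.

0.063 M

With Cu⁺/Cu at the cathode and Co²⁺/Co at the anode, E°cell = +0.53 − (−0.28) = +0.81 V (n = 2).
From the Nernst equation, log Q = n(E° − E)/0.0592 = 2·(+0.81 − (+0.776))/0.0592 = 1.149.
Balancing electrons gives 2 Cu⁺(aq) + Co(s) → 2 Cu(s) + Co²⁺(aq); thus Q = [Co²⁺(aq)] / [Cu⁺(aq)]^2.
Isolating [Co²⁺(aq)] in Q = 10^{1.149} yields log [Co²⁺(aq)] = −1.199, i.e. 0.063 M.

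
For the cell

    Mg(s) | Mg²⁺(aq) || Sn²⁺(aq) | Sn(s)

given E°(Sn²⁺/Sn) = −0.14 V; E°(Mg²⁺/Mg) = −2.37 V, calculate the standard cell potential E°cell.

+2.23 V

By convention the left-hand electrode in cell notation is the anode (oxidation) and the right-hand electrode is the cathode (reduction).
E°cell = E°(right) − E°(left) = −0.14 − (−2.37) = +2.23 V.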